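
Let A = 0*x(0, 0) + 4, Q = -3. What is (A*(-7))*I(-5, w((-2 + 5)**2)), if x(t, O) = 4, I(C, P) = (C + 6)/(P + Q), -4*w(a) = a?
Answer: 16/3 ≈ 5.3333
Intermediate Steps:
w(a) = -a/4
I(C, P) = (6 + C)/(-3 + P) (I(C, P) = (C + 6)/(P - 3) = (6 + C)/(-3 + P))
A = 4 (A = 0*4 + 4 = 0 + 4 = 4)
(A*(-7))*I(-5, w((-2 + 5)**2)) = (4*(-7))*((6 - 5)/(-3 - (-2 + 5)**2/4)) = -28/(-3 - 1/4*3**2) = -28/(-3 - 1/4*9) = -28/(-3 - 9/4) = -28/(-21/4) = -(-16)/3 = -28*(-4/21) = 16/3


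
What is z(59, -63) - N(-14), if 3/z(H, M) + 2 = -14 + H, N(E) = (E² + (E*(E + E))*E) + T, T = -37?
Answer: 229150/43 ≈ 5329.1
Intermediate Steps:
N(E) = -37 + E² + 2*E³ (N(E) = (E² + (E*(E + E))*E) - 37 = (E² + (E*(2*E))*E) - 37 = (E² + (2*E²)*E) - 37 = (E² + 2*E³) - 37 = -37 + E² + 2*E³)
z(H, M) = 3/(-16 + H) (z(H, M) = 3/(-2 + (-14 + H)) = 3/(-16 + H))
z(59, -63) - N(-14) = 3/(-16 + 59) - (-37 + (-14)² + 2*(-14)³) = 3/43 - (-37 + 196 + 2*(-2744)) = 3*(1/43) - (-37 + 196 - 5488) = 3/43 - 1*(-5329) = 3/43 + 5329 = 229150/43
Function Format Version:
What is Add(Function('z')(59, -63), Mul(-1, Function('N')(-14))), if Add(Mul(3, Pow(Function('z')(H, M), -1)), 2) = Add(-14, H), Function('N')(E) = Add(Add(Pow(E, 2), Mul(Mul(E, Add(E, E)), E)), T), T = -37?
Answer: Rational(229150, 43) ≈ 5329.1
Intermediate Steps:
Function('N')(E) = Add(-37, Pow(E, 2), Mul(2, Pow(E, 3))) (Function('N')(E) = Add(Add(Pow(E, 2), Mul(Mul(E, Add(E, E)), E)), -37) = Add(Add(Pow(E, 2), Mul(Mul(E, Mul(2, E)), E)), -37) = Add(Add(Pow(E, 2), Mul(Mul(2, Pow(E, 2)), E)), -37) = Add(Add(Pow(E, 2), Mul(2, Pow(E, 3))), -37) = Add(-37, Pow(E, 2), Mul(2, Pow(E, 3))))
Function('z')(H, M) = Mul(3, Pow(Add(-16, H), -1)) (Function('z')(H, M) = Mul(3, Pow(Add(-2, Add(-14, H)), -1)) = Mul(3, Pow(Add(-16, H), -1)))
Add(Function('z')(59, -63), Mul(-1, Function('N')(-14))) = Add(Mul(3, Pow(Add(-16, 59), -1)), Mul(-1, Add(-37, Pow(-14, 2), Mul(2, Pow(-14, 3))))) = Add(Mul(3, Pow(43, -1)), Mul(-1, Add(-37, 196, Mul(2, -2744)))) = Add(Mul(3, Rational(1, 43)), Mul(-1, Add(-37, 196, -5488))) = Add(Rational(3, 43), Mul(-1, -5329)) = Add(Rational(3, 43), 5329) = Rational(229150, 43)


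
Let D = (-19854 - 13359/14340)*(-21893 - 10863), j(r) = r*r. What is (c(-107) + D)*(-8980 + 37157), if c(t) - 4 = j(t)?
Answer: 21899266193131864/1195 ≈ 1.8326e+13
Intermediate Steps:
j(r) = r²
D = 777189926297/1195 (D = (-19854 - 13359*1/14340)*(-32756) = (-19854 - 4453/4780)*(-32756) = -94906573/4780*(-32756) = 777189926297/1195 ≈ 6.5037e+8)
c(t) = 4 + t²
(c(-107) + D)*(-8980 + 37157) = ((4 + (-107)²) + 777189926297/1195)*(-8980 + 37157) = ((4 + 11449) + 777189926297/1195)*28177 = (11453 + 777189926297/1195)*28177 = (777203612632/1195)*28177 = 21899266193131864/1195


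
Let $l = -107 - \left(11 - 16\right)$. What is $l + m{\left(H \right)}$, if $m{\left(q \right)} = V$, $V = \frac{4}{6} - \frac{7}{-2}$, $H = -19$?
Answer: $- \frac{587}{6} \approx -97.833$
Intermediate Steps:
$l = -102$ ($l = -107 - \left(11 - 16\right) = -107 - -5 = -107 + 5 = -102$)
$V = \frac{25}{6}$ ($V = 4 \cdot \frac{1}{6} - - \frac{7}{2} = \frac{2}{3} + \frac{7}{2} = \frac{25}{6} \approx 4.1667$)
$m{\left(q \right)} = \frac{25}{6}$
$l + m{\left(H \right)} = -102 + \frac{25}{6} = - \frac{587}{6}$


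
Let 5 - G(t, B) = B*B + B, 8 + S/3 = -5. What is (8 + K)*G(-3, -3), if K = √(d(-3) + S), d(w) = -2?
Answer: -8 - I*√41 ≈ -8.0 - 6.4031*I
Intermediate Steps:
S = -39 (S = -24 + 3*(-5) = -24 - 15 = -39)
G(t, B) = 5 - B - B² (G(t, B) = 5 - (B*B + B) = 5 - (B² + B) = 5 - (B + B²) = 5 + (-B - B²) = 5 - B - B²)
K = I*√41 (K = √(-2 - 39) = √(-41) = I*√41 ≈ 6.4031*I)
(8 + K)*G(-3, -3) = (8 + I*√41)*(5 - 1*(-3) - 1*(-3)²) = (8 + I*√41)*(5 + 3 - 1*9) = (8 + I*√41)*(5 + 3 - 9) = (8 + I*√41)*(-1) = -8 - I*√41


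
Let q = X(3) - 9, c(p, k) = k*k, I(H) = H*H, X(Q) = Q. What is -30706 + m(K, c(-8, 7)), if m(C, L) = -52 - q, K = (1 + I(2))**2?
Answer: -30752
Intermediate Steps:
I(H) = H**2
c(p, k) = k**2
q = -6 (q = 3 - 9 = -6)
K = 25 (K = (1 + 2**2)**2 = (1 + 4)**2 = 5**2 = 25)
m(C, L) = -46 (m(C, L) = -52 - 1*(-6) = -52 + 6 = -46)
-30706 + m(K, c(-8, 7)) = -30706 - 46 = -30752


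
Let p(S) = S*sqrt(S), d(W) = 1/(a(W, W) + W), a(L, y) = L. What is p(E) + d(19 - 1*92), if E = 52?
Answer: -1/146 + 104*sqrt(13) ≈ 374.97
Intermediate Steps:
d(W) = 1/(2*W) (d(W) = 1/(W + W) = 1/(2*W))
p(S) = S**(3/2)
p(E) + d(19 - 1*92) = 52**(3/2) + 1/(2*(19 - 1*92)) = 104*sqrt(13) + 1/(2*(19 - 92)) = 104*sqrt(13) + (1/2)/(-73) = 104*sqrt(13) + (1/2)*(-1/73) = 104*sqrt(13) - 1/146 = -1/146 + 104*sqrt(13)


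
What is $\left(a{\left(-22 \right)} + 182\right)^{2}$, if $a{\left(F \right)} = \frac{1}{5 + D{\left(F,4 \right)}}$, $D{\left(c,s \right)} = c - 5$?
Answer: $\frac{16024009}{484} \approx 33107.0$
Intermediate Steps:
$D{\left(c,s \right)} = -5 + c$
$a{\left(F \right)} = \frac{1}{F}$ ($a{\left(F \right)} = \frac{1}{5 + \left(-5 + F\right)} = \frac{1}{F}$)
$\left(a{\left(-22 \right)} + 182\right)^{2} = \left(\frac{1}{-22} + 182\right)^{2} = \left(- \frac{1}{22} + 182\right)^{2} = \left(\frac{4003}{22}\right)^{2} = \frac{16024009}{484}$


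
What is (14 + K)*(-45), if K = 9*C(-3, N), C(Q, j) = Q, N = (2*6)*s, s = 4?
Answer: 585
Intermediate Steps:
N = 48 (N = (2*6)*4 = 12*4 = 48)
K = -27 (K = 9*(-3) = -27)
(14 + K)*(-45) = (14 - 27)*(-45) = -13*(-45) = 585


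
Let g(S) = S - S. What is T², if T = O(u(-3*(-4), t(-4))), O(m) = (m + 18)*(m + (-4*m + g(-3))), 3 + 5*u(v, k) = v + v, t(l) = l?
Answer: 48902049/625 ≈ 78243.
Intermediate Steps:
g(S) = 0
u(v, k) = -⅗ + 2*v/5 (u(v, k) = -⅗ + (v + v)/5 = -⅗ + (2*v)/5 = -⅗ + 2*v/5)
O(m) = -3*m*(18 + m) (O(m) = (m + 18)*(m + (-4*m + 0)) = (18 + m)*(m - 4*m) = (18 + m)*(-3*m) = -3*m*(18 + m))
T = -6993/25 (T = 3*(-⅗ + 2*(-3*(-4))/5)*(-18 - (-⅗ + 2*(-3*(-4))/5)) = 3*(-⅗ + (⅖)*12)*(-18 - (-⅗ + (⅖)*12)) = 3*(-⅗ + 24/5)*(-18 - (-⅗ + 24/5)) = 3*(21/5)*(-18 - 1*21/5) = 3*(21/5)*(-18 - 21/5) = 3*(21/5)*(-111/5) = -6993/25 ≈ -279.72)
T² = (-6993/25)² = 48902049/625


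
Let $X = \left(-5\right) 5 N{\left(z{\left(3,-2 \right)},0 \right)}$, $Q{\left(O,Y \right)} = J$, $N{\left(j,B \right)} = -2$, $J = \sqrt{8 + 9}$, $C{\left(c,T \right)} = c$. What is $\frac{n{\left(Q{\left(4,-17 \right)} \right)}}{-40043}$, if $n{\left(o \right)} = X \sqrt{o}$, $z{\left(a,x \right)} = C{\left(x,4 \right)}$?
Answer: $- \frac{50 \sqrt[4]{17}}{40043} \approx -0.0025355$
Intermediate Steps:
$J = \sqrt{17} \approx 4.1231$
$z{\left(a,x \right)} = x$
$Q{\left(O,Y \right)} = \sqrt{17}$
$X = 50$ ($X = \left(-5\right) 5 \left(-2\right) = \left(-25\right) \left(-2\right) = 50$)
$n{\left(o \right)} = 50 \sqrt{o}$
$\frac{n{\left(Q{\left(4,-17 \right)} \right)}}{-40043} = \frac{50 \sqrt{\sqrt{17}}}{-40043} = 50 \sqrt[4]{17} \left(- \frac{1}{40043}\right) = - \frac{50 \sqrt[4]{17}}{40043}$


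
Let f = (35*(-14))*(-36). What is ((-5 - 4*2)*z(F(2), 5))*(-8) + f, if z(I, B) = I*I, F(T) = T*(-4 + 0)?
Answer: 24296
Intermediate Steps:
F(T) = -4*T (F(T) = T*(-4) = -4*T)
z(I, B) = I²
f = 17640 (f = -490*(-36) = 17640)
((-5 - 4*2)*z(F(2), 5))*(-8) + f = ((-5 - 4*2)*(-4*2)²)*(-8) + 17640 = ((-5 - 8)*(-8)²)*(-8) + 17640 = -13*64*(-8) + 17640 = -832*(-8) + 17640 = 6656 + 17640 = 24296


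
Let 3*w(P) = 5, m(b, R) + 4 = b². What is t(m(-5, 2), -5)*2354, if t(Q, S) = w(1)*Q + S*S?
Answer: 141240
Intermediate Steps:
m(b, R) = -4 + b²
w(P) = 5/3 (w(P) = (⅓)*5 = 5/3)
t(Q, S) = S² + 5*Q/3 (t(Q, S) = 5*Q/3 + S*S = 5*Q/3 + S² = S² + 5*Q/3)
t(m(-5, 2), -5)*2354 = ((-5)² + 5*(-4 + (-5)²)/3)*2354 = (25 + 5*(-4 + 25)/3)*2354 = (25 + (5/3)*21)*2354 = (25 + 35)*2354 = 60*2354 = 141240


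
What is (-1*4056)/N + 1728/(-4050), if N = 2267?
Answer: -376744/170025 ≈ -2.2158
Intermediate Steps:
(-1*4056)/N + 1728/(-4050) = -1*4056/2267 + 1728/(-4050) = -4056*1/2267 + 1728*(-1/4050) = -4056/2267 - 32/75 = -376744/170025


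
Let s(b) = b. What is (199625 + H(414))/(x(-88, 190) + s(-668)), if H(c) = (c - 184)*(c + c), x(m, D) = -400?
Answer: -390065/1068 ≈ -365.23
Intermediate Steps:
H(c) = 2*c*(-184 + c) (H(c) = (-184 + c)*(2*c) = 2*c*(-184 + c))
(199625 + H(414))/(x(-88, 190) + s(-668)) = (199625 + 2*414*(-184 + 414))/(-400 - 668) = (199625 + 2*414*230)/(-1068) = (199625 + 190440)*(-1/1068) = 390065*(-1/1068) = -390065/1068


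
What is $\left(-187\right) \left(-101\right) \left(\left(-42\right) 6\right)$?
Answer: $-4759524$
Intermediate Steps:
$\left(-187\right) \left(-101\right) \left(\left(-42\right) 6\right) = 18887 \left(-252\right) = -4759524$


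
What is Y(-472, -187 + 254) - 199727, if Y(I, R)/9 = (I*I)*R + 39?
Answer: 134139376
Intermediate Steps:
Y(I, R) = 351 + 9*R*I² (Y(I, R) = 9*((I*I)*R + 39) = 9*(I²*R + 39) = 9*(R*I² + 39) = 9*(39 + R*I²) = 351 + 9*R*I²)
Y(-472, -187 + 254) - 199727 = (351 + 9*(-187 + 254)*(-472)²) - 199727 = (351 + 9*67*222784) - 199727 = (351 + 134338752) - 199727 = 134339103 - 199727 = 134139376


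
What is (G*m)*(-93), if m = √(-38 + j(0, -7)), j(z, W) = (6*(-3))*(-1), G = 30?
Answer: -5580*I*√5 ≈ -12477.0*I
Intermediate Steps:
j(z, W) = 18 (j(z, W) = -18*(-1) = 18)
m = 2*I*√5 (m = √(-38 + 18) = √(-20) = 2*I*√5 ≈ 4.4721*I)
(G*m)*(-93) = (30*(2*I*√5))*(-93) = (60*I*√5)*(-93) = -5580*I*√5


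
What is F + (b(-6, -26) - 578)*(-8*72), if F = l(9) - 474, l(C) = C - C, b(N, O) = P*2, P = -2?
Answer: 334758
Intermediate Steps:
b(N, O) = -4 (b(N, O) = -2*2 = -4)
l(C) = 0
F = -474 (F = 0 - 474 = -474)
F + (b(-6, -26) - 578)*(-8*72) = -474 + (-4 - 578)*(-8*72) = -474 - 582*(-576) = -474 + 335232 = 334758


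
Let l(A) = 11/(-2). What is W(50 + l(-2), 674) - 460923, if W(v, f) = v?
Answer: -921757/2 ≈ -4.6088e+5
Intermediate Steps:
l(A) = -11/2 (l(A) = 11*(-½) = -11/2)
W(50 + l(-2), 674) - 460923 = (50 - 11/2) - 460923 = 89/2 - 460923 = -921757/2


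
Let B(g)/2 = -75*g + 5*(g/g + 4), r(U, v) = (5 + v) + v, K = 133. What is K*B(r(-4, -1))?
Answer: -53200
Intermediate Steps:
r(U, v) = 5 + 2*v
B(g) = 50 - 150*g (B(g) = 2*(-75*g + 5*(g/g + 4)) = 2*(-75*g + 5*(1 + 4)) = 2*(-75*g + 5*5) = 2*(-75*g + 25) = 2*(25 - 75*g) = 50 - 150*g)
K*B(r(-4, -1)) = 133*(50 - 150*(5 + 2*(-1))) = 133*(50 - 150*(5 - 2)) = 133*(50 - 150*3) = 133*(50 - 450) = 133*(-400) = -53200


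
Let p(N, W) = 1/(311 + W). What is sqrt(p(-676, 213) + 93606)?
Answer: sqrt(6425490395)/262 ≈ 305.95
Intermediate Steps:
sqrt(p(-676, 213) + 93606) = sqrt(1/(311 + 213) + 93606) = sqrt(1/524 + 93606) = sqrt(49049545/524) = sqrt(6425490395)/262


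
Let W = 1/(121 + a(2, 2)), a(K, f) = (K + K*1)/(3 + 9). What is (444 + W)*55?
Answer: 8889045/364 ≈ 24420.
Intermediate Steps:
a(K, f) = K/6 (a(K, f) = (K + K)/12 = (2*K)*(1/12) = K/6)
W = 3/364 (W = 1/(121 + (⅙)*2) = 1/(121 + ⅓) = 1/(364/3) = 3/364 ≈ 0.0082418)
(444 + W)*55 = (444 + 3/364)*55 = (161619/364)*55 = 8889045/364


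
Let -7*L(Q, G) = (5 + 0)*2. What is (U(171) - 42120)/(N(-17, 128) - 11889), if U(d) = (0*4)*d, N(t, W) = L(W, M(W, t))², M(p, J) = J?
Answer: 2063880/582461 ≈ 3.5434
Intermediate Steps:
L(Q, G) = -10/7 (L(Q, G) = -(5 + 0)*2/7 = -5*2/7 = -⅐*10 = -10/7)
N(t, W) = 100/49 (N(t, W) = (-10/7)² = 100/49)
U(d) = 0 (U(d) = 0*d = 0)
(U(171) - 42120)/(N(-17, 128) - 11889) = (0 - 42120)/(100/49 - 11889) = -42120/(-582461/49) = -42120*(-49/582461) = 2063880/582461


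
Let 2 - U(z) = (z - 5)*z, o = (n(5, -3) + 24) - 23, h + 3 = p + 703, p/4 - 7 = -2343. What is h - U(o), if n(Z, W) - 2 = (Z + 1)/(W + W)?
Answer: -8652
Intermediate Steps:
p = -9344 (p = 28 + 4*(-2343) = 28 - 9372 = -9344)
n(Z, W) = 2 + (1 + Z)/(2*W) (n(Z, W) = 2 + (Z + 1)/(W + W) = 2 + (1 + Z)/((2*W)) = 2 + (1 + Z)*(1/(2*W)) = 2 + (1 + Z)/(2*W))
h = -8644 (h = -3 + (-9344 + 703) = -3 - 8641 = -8644)
o = 2 (o = ((½)*(1 + 5 + 4*(-3))/(-3) + 24) - 23 = ((½)*(-⅓)*(1 + 5 - 12) + 24) - 23 = ((½)*(-⅓)*(-6) + 24) - 23 = (1 + 24) - 23 = 25 - 23 = 2)
U(z) = 2 - z*(-5 + z) (U(z) = 2 - (z - 5)*z = 2 - (-5 + z)*z = 2 - z*(-5 + z))
h - U(o) = -8644 - (2 - 1*2² + 5*2) = -8644 - (2 - 1*4 + 10) = -8644 - (2 - 4 + 10) = -8644 - 1*8 = -8644 - 8 = -8652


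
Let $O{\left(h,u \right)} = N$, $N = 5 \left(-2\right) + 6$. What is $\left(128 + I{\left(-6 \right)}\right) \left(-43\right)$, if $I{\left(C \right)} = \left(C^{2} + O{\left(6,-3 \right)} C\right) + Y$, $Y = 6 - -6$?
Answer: $-8600$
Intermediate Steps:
$N = -4$ ($N = -10 + 6 = -4$)
$O{\left(h,u \right)} = -4$
$Y = 12$ ($Y = 6 + 6 = 12$)
$I{\left(C \right)} = 12 + C^{2} - 4 C$ ($I{\left(C \right)} = \left(C^{2} - 4 C\right) + 12 = 12 + C^{2} - 4 C$)
$\left(128 + I{\left(-6 \right)}\right) \left(-43\right) = \left(128 + \left(12 + \left(-6\right)^{2} - -24\right)\right) \left(-43\right) = \left(128 + \left(12 + 36 + 24\right)\right) \left(-43\right) = \left(128 + 72\right) \left(-43\right) = 200 \left(-43\right) = -8600$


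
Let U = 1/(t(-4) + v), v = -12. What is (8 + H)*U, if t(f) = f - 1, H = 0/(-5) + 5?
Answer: -13/17 ≈ -0.76471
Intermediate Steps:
H = 5 (H = 0*(-⅕) + 5 = 0 + 5 = 5)
t(f) = -1 + f
U = -1/17 (U = 1/((-1 - 4) - 12) = 1/(-5 - 12) = 1/(-17) = -1/17 ≈ -0.058824)
(8 + H)*U = (8 + 5)*(-1/17) = 13*(-1/17) = -13/17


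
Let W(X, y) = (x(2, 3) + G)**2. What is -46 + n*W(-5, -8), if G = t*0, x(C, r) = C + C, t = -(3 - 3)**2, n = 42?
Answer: 626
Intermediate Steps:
t = 0 (t = -1*0**2 = -1*0 = 0)
x(C, r) = 2*C
G = 0 (G = 0*0 = 0)
W(X, y) = 16 (W(X, y) = (2*2 + 0)**2 = (4 + 0)**2 = 4**2 = 16)
-46 + n*W(-5, -8) = -46 + 42*16 = -46 + 672 = 626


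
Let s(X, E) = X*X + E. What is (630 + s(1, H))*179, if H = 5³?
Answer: 135324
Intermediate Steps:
H = 125
s(X, E) = E + X² (s(X, E) = X² + E = E + X²)
(630 + s(1, H))*179 = (630 + (125 + 1²))*179 = (630 + (125 + 1))*179 = (630 + 126)*179 = 756*179 = 135324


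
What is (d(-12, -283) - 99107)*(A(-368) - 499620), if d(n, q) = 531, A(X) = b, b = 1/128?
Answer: 394004322799/8 ≈ 4.9251e+10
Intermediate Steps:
b = 1/128 ≈ 0.0078125
A(X) = 1/128
(d(-12, -283) - 99107)*(A(-368) - 499620) = (531 - 99107)*(1/128 - 499620) = -98576*(-63951359/128) = 394004322799/8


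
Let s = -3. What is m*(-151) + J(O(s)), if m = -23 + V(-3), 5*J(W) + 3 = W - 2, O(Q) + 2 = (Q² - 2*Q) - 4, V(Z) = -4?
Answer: 20389/5 ≈ 4077.8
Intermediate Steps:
O(Q) = -6 + Q² - 2*Q (O(Q) = -2 + ((Q² - 2*Q) - 4) = -2 + (-4 + Q² - 2*Q) = -6 + Q² - 2*Q)
J(W) = -1 + W/5 (J(W) = -⅗ + (W - 2)/5 = -⅗ + (-2 + W)/5 = -⅗ + (-⅖ + W/5) = -1 + W/5)
m = -27 (m = -23 - 4 = -27)
m*(-151) + J(O(s)) = -27*(-151) + (-1 + (-6 + (-3)² - 2*(-3))/5) = 4077 + (-1 + (-6 + 9 + 6)/5) = 4077 + (-1 + (⅕)*9) = 4077 + (-1 + 9/5) = 4077 + ⅘ = 20389/5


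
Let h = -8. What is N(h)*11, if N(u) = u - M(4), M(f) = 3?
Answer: -121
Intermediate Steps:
N(u) = -3 + u (N(u) = u - 1*3 = u - 3 = -3 + u)
N(h)*11 = (-3 - 8)*11 = -11*11 = -121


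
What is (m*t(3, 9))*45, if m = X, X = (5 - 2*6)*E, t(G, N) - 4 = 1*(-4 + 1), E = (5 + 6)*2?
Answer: -6930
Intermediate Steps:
E = 22 (E = 11*2 = 22)
t(G, N) = 1 (t(G, N) = 4 + 1*(-4 + 1) = 4 + 1*(-3) = 4 - 3 = 1)
X = -154 (X = (5 - 2*6)*22 = (5 - 12)*22 = -7*22 = -154)
m = -154
(m*t(3, 9))*45 = -154*1*45 = -154*45 = -6930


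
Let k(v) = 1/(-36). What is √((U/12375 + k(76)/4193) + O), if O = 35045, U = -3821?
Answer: √1677412407388982495/6918450 ≈ 187.20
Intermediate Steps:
k(v) = -1/36
√((U/12375 + k(76)/4193) + O) = √((-3821/12375 - 1/36/4193) + 35045) = √((-3821*1/12375 - 1/36*1/4193) + 35045) = √((-3821/12375 - 1/150948) + 35045) = √(-64087187/207553500 + 35045) = √(7273648320313/207553500) = √1677412407388982495/6918450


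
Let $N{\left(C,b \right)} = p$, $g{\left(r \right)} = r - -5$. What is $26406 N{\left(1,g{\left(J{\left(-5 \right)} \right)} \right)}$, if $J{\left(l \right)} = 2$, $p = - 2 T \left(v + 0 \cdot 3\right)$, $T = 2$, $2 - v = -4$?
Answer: $-633744$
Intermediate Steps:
$v = 6$ ($v = 2 - -4 = 2 + 4 = 6$)
$p = -24$ ($p = \left(-2\right) 2 \left(6 + 0 \cdot 3\right) = - 4 \left(6 + 0\right) = \left(-4\right) 6 = -24$)
$g{\left(r \right)} = 5 + r$ ($g{\left(r \right)} = r + 5 = 5 + r$)
$N{\left(C,b \right)} = -24$
$26406 N{\left(1,g{\left(J{\left(-5 \right)} \right)} \right)} = 26406 \left(-24\right) = -633744$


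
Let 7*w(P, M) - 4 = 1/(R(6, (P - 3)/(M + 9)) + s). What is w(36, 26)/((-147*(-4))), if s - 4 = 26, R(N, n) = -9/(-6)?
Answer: 127/129654 ≈ 0.00097953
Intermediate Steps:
R(N, n) = 3/2 (R(N, n) = -9*(-⅙) = 3/2)
s = 30 (s = 4 + 26 = 30)
w(P, M) = 254/441 (w(P, M) = 4/7 + 1/(7*(3/2 + 30)) = 4/7 + 1/(7*(63/2)) = 4/7 + (⅐)*(2/63) = 4/7 + 2/441 = 254/441)
w(36, 26)/((-147*(-4))) = 254/(441*((-147*(-4)))) = (254/441)/588 = (254/441)*(1/588) = 127/129654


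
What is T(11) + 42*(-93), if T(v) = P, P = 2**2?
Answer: -3902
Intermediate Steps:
P = 4
T(v) = 4
T(11) + 42*(-93) = 4 + 42*(-93) = 4 - 3906 = -3902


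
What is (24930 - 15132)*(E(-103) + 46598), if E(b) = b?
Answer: 455558010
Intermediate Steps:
(24930 - 15132)*(E(-103) + 46598) = (24930 - 15132)*(-103 + 46598) = 9798*46495 = 455558010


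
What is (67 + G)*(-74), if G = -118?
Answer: 3774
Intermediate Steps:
(67 + G)*(-74) = (67 - 118)*(-74) = -51*(-74) = 3774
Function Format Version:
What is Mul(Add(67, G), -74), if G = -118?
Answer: 3774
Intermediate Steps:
Mul(Add(67, G), -74) = Mul(Add(67, -118), -74) = Mul(-51, -74) = 3774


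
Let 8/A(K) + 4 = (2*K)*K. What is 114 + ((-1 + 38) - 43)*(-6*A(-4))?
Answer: 870/7 ≈ 124.29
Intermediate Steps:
A(K) = 8/(-4 + 2*K²) (A(K) = 8/(-4 + (2*K)*K) = 8/(-4 + 2*K²))
114 + ((-1 + 38) - 43)*(-6*A(-4)) = 114 + ((-1 + 38) - 43)*(-24/(-2 + (-4)²)) = 114 + (37 - 43)*(-24/(-2 + 16)) = 114 - (-36)*4/14 = 114 - (-36)*4*(1/14) = 114 - (-36)*2/7 = 114 - 6*(-12/7) = 114 + 72/7 = 870/7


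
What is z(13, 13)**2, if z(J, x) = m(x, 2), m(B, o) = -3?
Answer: 9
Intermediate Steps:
z(J, x) = -3
z(13, 13)**2 = (-3)**2 = 9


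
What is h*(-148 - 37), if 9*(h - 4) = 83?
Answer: -22015/9 ≈ -2446.1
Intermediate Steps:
h = 119/9 (h = 4 + (⅑)*83 = 4 + 83/9 = 119/9 ≈ 13.222)
h*(-148 - 37) = 119*(-148 - 37)/9 = (119/9)*(-185) = -22015/9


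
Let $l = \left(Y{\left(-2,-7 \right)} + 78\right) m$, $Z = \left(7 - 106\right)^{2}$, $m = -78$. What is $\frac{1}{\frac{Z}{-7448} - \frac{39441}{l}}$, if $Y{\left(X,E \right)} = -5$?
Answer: $\frac{7068152}{39658279} \approx 0.17823$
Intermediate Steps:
$Z = 9801$ ($Z = \left(-99\right)^{2} = 9801$)
$l = -5694$ ($l = \left(-5 + 78\right) \left(-78\right) = 73 \left(-78\right) = -5694$)
$\frac{1}{\frac{Z}{-7448} - \frac{39441}{l}} = \frac{1}{\frac{9801}{-7448} - \frac{39441}{-5694}} = \frac{1}{9801 \left(- \frac{1}{7448}\right) - - \frac{13147}{1898}} = \frac{1}{- \frac{9801}{7448} + \frac{13147}{1898}} = \frac{1}{\frac{39658279}{7068152}} = \frac{7068152}{39658279}$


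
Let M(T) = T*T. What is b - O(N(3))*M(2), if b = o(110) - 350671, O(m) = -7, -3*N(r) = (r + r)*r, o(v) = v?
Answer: -350533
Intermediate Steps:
M(T) = T**2
N(r) = -2*r**2/3 (N(r) = -(r + r)*r/3 = -2*r*r/3 = -2*r**2/3)
b = -350561 (b = 110 - 350671 = -350561)
b - O(N(3))*M(2) = -350561 - (-7)*2**2 = -350561 - (-7)*4 = -350561 - 1*(-28) = -350561 + 28 = -350533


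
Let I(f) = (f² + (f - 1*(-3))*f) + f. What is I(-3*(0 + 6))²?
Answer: 331776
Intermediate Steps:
I(f) = f + f² + f*(3 + f) (I(f) = (f² + (f + 3)*f) + f = (f² + (3 + f)*f) + f = (f² + f*(3 + f)) + f = f + f² + f*(3 + f))
I(-3*(0 + 6))² = (2*(-3*(0 + 6))*(2 - 3*(0 + 6)))² = (2*(-3*6)*(2 - 3*6))² = (2*(-18)*(2 - 18))² = (2*(-18)*(-16))² = 576² = 331776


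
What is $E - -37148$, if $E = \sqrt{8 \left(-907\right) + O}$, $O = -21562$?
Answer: $37148 + 3 i \sqrt{3202} \approx 37148.0 + 169.76 i$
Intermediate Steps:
$E = 3 i \sqrt{3202}$ ($E = \sqrt{8 \left(-907\right) - 21562} = \sqrt{-7256 - 21562} = \sqrt{-28818} = 3 i \sqrt{3202} \approx 169.76 i$)
$E - -37148 = 3 i \sqrt{3202} - -37148 = 3 i \sqrt{3202} + 37148 = 37148 + 3 i \sqrt{3202}$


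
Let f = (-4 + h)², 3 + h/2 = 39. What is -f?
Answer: -4624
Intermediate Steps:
h = 72 (h = -6 + 2*39 = -6 + 78 = 72)
f = 4624 (f = (-4 + 72)² = 68² = 4624)
-f = -1*4624 = -4624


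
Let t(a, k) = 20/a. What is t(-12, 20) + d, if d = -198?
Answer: -599/3 ≈ -199.67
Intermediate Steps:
t(-12, 20) + d = 20/(-12) - 198 = 20*(-1/12) - 198 = -5/3 - 198 = -599/3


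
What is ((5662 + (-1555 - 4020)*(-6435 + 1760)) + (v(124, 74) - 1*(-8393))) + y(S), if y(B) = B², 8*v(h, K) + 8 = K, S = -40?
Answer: 104315153/4 ≈ 2.6079e+7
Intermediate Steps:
v(h, K) = -1 + K/8
((5662 + (-1555 - 4020)*(-6435 + 1760)) + (v(124, 74) - 1*(-8393))) + y(S) = ((5662 + (-1555 - 4020)*(-6435 + 1760)) + ((-1 + (⅛)*74) - 1*(-8393))) + (-40)² = ((5662 - 5575*(-4675)) + ((-1 + 37/4) + 8393)) + 1600 = ((5662 + 26063125) + (33/4 + 8393)) + 1600 = (26068787 + 33605/4) + 1600 = 104308753/4 + 1600 = 104315153/4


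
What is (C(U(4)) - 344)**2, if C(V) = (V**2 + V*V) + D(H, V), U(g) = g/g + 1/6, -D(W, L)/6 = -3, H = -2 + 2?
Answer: 33860761/324 ≈ 1.0451e+5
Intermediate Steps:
H = 0
D(W, L) = 18 (D(W, L) = -6*(-3) = 18)
U(g) = 7/6 (U(g) = 1 + 1*(1/6) = 1 + 1/6 = 7/6)
C(V) = 18 + 2*V**2 (C(V) = (V**2 + V*V) + 18 = (V**2 + V**2) + 18 = 2*V**2 + 18 = 18 + 2*V**2)
(C(U(4)) - 344)**2 = ((18 + 2*(7/6)**2) - 344)**2 = ((18 + 2*(49/36)) - 344)**2 = ((18 + 49/18) - 344)**2 = (373/18 - 344)**2 = (-5819/18)**2 = 33860761/324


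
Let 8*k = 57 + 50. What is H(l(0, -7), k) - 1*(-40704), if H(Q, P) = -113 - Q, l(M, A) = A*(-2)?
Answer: 40577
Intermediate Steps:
l(M, A) = -2*A
k = 107/8 (k = (57 + 50)/8 = (⅛)*107 = 107/8 ≈ 13.375)
H(l(0, -7), k) - 1*(-40704) = (-113 - (-2)*(-7)) - 1*(-40704) = (-113 - 1*14) + 40704 = (-113 - 14) + 40704 = -127 + 40704 = 40577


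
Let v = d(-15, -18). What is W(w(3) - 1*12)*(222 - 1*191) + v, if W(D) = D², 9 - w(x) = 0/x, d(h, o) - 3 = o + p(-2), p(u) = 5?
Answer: 269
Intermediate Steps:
d(h, o) = 8 + o (d(h, o) = 3 + (o + 5) = 3 + (5 + o) = 8 + o)
v = -10 (v = 8 - 18 = -10)
w(x) = 9 (w(x) = 9 - 0/x = 9 - 1*0 = 9 + 0 = 9)
W(w(3) - 1*12)*(222 - 1*191) + v = (9 - 1*12)²*(222 - 1*191) - 10 = (9 - 12)²*(222 - 191) - 10 = (-3)²*31 - 10 = 9*31 - 10 = 279 - 10 = 269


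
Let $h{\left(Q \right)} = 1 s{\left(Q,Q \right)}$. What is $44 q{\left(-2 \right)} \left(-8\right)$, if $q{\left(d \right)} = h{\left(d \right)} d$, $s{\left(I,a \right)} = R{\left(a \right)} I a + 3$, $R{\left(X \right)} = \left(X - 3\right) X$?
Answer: $30272$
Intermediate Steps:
$R{\left(X \right)} = X \left(-3 + X\right)$ ($R{\left(X \right)} = \left(-3 + X\right) X = X \left(-3 + X\right)$)
$s{\left(I,a \right)} = 3 + I a^{2} \left(-3 + a\right)$ ($s{\left(I,a \right)} = a \left(-3 + a\right) I a + 3 = I a \left(-3 + a\right) a + 3 = I a^{2} \left(-3 + a\right) + 3 = 3 + I a^{2} \left(-3 + a\right)$)
$h{\left(Q \right)} = 3 + Q^{3} \left(-3 + Q\right)$ ($h{\left(Q \right)} = 1 \left(3 + Q Q^{2} \left(-3 + Q\right)\right) = 1 \left(3 + Q^{3} \left(-3 + Q\right)\right) = 3 + Q^{3} \left(-3 + Q\right)$)
$q{\left(d \right)} = d \left(3 + d^{3} \left(-3 + d\right)\right)$ ($q{\left(d \right)} = \left(3 + d^{3} \left(-3 + d\right)\right) d = d \left(3 + d^{3} \left(-3 + d\right)\right)$)
$44 q{\left(-2 \right)} \left(-8\right) = 44 \left(- 2 \left(3 + \left(-2\right)^{3} \left(-3 - 2\right)\right)\right) \left(-8\right) = 44 \left(- 2 \left(3 - -40\right)\right) \left(-8\right) = 44 \left(- 2 \left(3 + 40\right)\right) \left(-8\right) = 44 \left(\left(-2\right) 43\right) \left(-8\right) = 44 \left(-86\right) \left(-8\right) = \left(-3784\right) \left(-8\right) = 30272$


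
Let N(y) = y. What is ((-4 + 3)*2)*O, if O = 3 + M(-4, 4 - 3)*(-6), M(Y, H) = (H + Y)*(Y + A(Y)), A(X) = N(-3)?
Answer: 246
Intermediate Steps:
A(X) = -3
M(Y, H) = (-3 + Y)*(H + Y) (M(Y, H) = (H + Y)*(Y - 3) = (H + Y)*(-3 + Y) = (-3 + Y)*(H + Y))
O = -123 (O = 3 + ((-4)**2 - 3*(4 - 3) - 3*(-4) + (4 - 3)*(-4))*(-6) = 3 + (16 - 3*1 + 12 + 1*(-4))*(-6) = 3 + (16 - 3 + 12 - 4)*(-6) = 3 + 21*(-6) = 3 - 126 = -123)
((-4 + 3)*2)*O = ((-4 + 3)*2)*(-123) = -1*2*(-123) = -2*(-123) = 246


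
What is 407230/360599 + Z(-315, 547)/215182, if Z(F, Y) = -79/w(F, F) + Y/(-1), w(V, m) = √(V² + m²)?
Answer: 414366437/367746038 - 79*√2/135564660 ≈ 1.1268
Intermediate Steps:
Z(F, Y) = -Y - 79*√2/(2*√(F²)) (Z(F, Y) = -79/√(F² + F²) + Y/(-1) = -79*√2/(2*√(F²)) + Y*(-1) = -79*√2/(2*√(F²)) - Y = -Y - 79*√2/(2*√(F²)))
407230/360599 + Z(-315, 547)/215182 = 407230/360599 + (-1*547 - 79*√2/(2*√((-315)²)))/215182 = 407230*(1/360599) + (-547 - 79*√2/(2*√99225))*(1/215182) = 1930/1709 + (-547 - 79/2*√2*1/315)*(1/215182) = 1930/1709 + (-547 - 79*√2/630)*(1/215182) = 1930/1709 + (-547/215182 - 79*√2/135564660) = 414366437/367746038 - 79*√2/135564660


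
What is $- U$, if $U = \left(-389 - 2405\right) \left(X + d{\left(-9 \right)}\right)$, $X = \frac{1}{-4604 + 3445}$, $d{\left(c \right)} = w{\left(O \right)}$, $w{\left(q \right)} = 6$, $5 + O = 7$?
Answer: $\frac{19426682}{1159} \approx 16762.0$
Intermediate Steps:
$O = 2$ ($O = -5 + 7 = 2$)
$d{\left(c \right)} = 6$
$X = - \frac{1}{1159}$ ($X = \frac{1}{-1159} = - \frac{1}{1159} \approx -0.00086281$)
$U = - \frac{19426682}{1159}$ ($U = \left(-389 - 2405\right) \left(- \frac{1}{1159} + 6\right) = \left(-2794\right) \frac{6953}{1159} = - \frac{19426682}{1159} \approx -16762.0$)
$- U = \left(-1\right) \left(- \frac{19426682}{1159}\right) = \frac{19426682}{1159}$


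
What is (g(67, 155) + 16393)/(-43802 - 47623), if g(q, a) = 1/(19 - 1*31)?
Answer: -39343/219420 ≈ -0.17930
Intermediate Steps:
g(q, a) = -1/12 (g(q, a) = 1/(19 - 31) = 1/(-12) = -1/12)
(g(67, 155) + 16393)/(-43802 - 47623) = (-1/12 + 16393)/(-43802 - 47623) = (196715/12)/(-91425) = (196715/12)*(-1/91425) = -39343/219420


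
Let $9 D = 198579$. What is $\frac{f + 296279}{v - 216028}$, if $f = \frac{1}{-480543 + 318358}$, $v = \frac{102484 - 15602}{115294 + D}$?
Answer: $- \frac{1980103186168905}{1443762395087699} \approx -1.3715$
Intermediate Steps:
$D = \frac{66193}{3}$ ($D = \frac{1}{9} \cdot 198579 = \frac{66193}{3} \approx 22064.0$)
$v = \frac{260646}{412075}$ ($v = \frac{102484 - 15602}{115294 + \frac{66193}{3}} = \frac{86882}{\frac{412075}{3}} = 86882 \cdot \frac{3}{412075} = \frac{260646}{412075} \approx 0.63252$)
$f = - \frac{1}{162185}$ ($f = \frac{1}{-162185} = - \frac{1}{162185} \approx -6.1658 \cdot 10^{-6}$)
$\frac{f + 296279}{v - 216028} = \frac{- \frac{1}{162185} + 296279}{\frac{260646}{412075} - 216028} = \frac{48052009614}{162185 \left(- \frac{89019477454}{412075}\right)} = \frac{48052009614}{162185} \left(- \frac{412075}{89019477454}\right) = - \frac{1980103186168905}{1443762395087699}$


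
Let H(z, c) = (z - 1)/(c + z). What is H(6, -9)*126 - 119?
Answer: -329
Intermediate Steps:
H(z, c) = (-1 + z)/(c + z)
H(6, -9)*126 - 119 = ((-1 + 6)/(-9 + 6))*126 - 119 = (5/(-3))*126 - 119 = -⅓*5*126 - 119 = -5/3*126 - 119 = -210 - 119 = -329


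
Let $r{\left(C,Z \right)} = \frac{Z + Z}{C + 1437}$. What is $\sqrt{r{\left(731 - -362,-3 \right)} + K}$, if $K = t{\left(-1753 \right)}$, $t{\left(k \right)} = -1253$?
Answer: $\frac{2 i \sqrt{501271430}}{1265} \approx 35.398 i$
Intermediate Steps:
$r{\left(C,Z \right)} = \frac{2 Z}{1437 + C}$
$K = -1253$
$\sqrt{r{\left(731 - -362,-3 \right)} + K} = \sqrt{2 \left(-3\right) \frac{1}{1437 + \left(731 - -362\right)} - 1253} = \sqrt{2 \left(-3\right) \frac{1}{1437 + \left(731 + 362\right)} - 1253} = \sqrt{2 \left(-3\right) \frac{1}{1437 + 1093} - 1253} = \sqrt{2 \left(-3\right) \frac{1}{2530} - 1253} = \sqrt{- \frac{3}{1265} - 1253} = \sqrt{- \frac{1585048}{1265}} = \frac{2 i \sqrt{501271430}}{1265}$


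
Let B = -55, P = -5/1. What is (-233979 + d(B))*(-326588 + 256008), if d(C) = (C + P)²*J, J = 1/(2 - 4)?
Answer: 16641281820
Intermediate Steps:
P = -5 (P = -5*1 = -5)
J = -½ (J = 1/(-2) = -½ ≈ -0.50000)
d(C) = -(-5 + C)²/2 (d(C) = (C - 5)²*(-½) = (-5 + C)²*(-½) = -(-5 + C)²/2)
(-233979 + d(B))*(-326588 + 256008) = (-233979 - (-5 - 55)²/2)*(-326588 + 256008) = (-233979 - ½*(-60)²)*(-70580) = (-233979 - ½*3600)*(-70580) = (-233979 - 1800)*(-70580) = -235779*(-70580) = 16641281820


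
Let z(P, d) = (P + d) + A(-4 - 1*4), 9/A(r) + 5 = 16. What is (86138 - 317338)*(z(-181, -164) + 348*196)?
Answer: -172591262400/11 ≈ -1.5690e+10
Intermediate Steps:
A(r) = 9/11 (A(r) = 9/(-5 + 16) = 9/11)
z(P, d) = 9/11 + P + d (z(P, d) = (P + d) + 9/11 = 9/11 + P + d)
(86138 - 317338)*(z(-181, -164) + 348*196) = (86138 - 317338)*((9/11 - 181 - 164) + 348*196) = -231200*(-3786/11 + 68208) = -231200*746502/11 = -172591262400/11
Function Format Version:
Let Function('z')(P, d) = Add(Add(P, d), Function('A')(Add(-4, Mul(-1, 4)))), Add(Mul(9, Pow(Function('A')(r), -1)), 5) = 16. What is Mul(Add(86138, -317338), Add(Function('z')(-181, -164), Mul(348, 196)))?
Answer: Rational(-172591262400, 11) ≈ -1.5690e+10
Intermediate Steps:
Function('A')(r) = Rational(9, 11) (Function('A')(r) = Mul(9, Pow(Add(-5, 16), -1)) = Mul(9, Pow(11, -1)) = Mul(9, Rational(1, 11)) = Rational(9, 11))
Function('z')(P, d) = Add(Rational(9, 11), P, d) (Function('z')(P, d) = Add(Add(P, d), Rational(9, 11)) = Add(Rational(9, 11), P, d))
Mul(Add(86138, -317338), Add(Function('z')(-181, -164), Mul(348, 196))) = Mul(Add(86138, -317338), Add(Add(Rational(9, 11), -181, -164), Mul(348, 196))) = Mul(-231200, Add(Rational(-3786, 11), 68208)) = Mul(-231200, Rational(746502, 11)) = Rational(-172591262400, 11)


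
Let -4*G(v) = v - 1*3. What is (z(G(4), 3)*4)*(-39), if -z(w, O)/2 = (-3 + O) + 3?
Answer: 936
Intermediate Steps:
G(v) = 3/4 - v/4 (G(v) = -(v - 1*3)/4 = -(v - 3)/4 = -(-3 + v)/4 = 3/4 - v/4)
z(w, O) = -2*O (z(w, O) = -2*((-3 + O) + 3) = -2*O)
(z(G(4), 3)*4)*(-39) = (-2*3*4)*(-39) = -6*4*(-39) = -24*(-39) = 936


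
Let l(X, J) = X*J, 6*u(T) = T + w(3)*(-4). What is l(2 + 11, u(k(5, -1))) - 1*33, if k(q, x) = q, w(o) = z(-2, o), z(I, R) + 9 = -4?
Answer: 181/2 ≈ 90.500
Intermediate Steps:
z(I, R) = -13 (z(I, R) = -9 - 4 = -13)
w(o) = -13
u(T) = 26/3 + T/6 (u(T) = (T - 13*(-4))/6 = (T + 52)/6 = (52 + T)/6 = 26/3 + T/6)
l(X, J) = J*X
l(2 + 11, u(k(5, -1))) - 1*33 = (26/3 + (⅙)*5)*(2 + 11) - 1*33 = (26/3 + ⅚)*13 - 33 = (19/2)*13 - 33 = 247/2 - 33 = 181/2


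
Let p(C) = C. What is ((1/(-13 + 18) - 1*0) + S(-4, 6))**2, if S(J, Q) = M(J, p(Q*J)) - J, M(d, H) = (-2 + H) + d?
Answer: 16641/25 ≈ 665.64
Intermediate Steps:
M(d, H) = -2 + H + d
S(J, Q) = -2 + J*Q (S(J, Q) = (-2 + Q*J + J) - J = (-2 + J*Q + J) - J = (-2 + J + J*Q) - J = -2 + J*Q)
((1/(-13 + 18) - 1*0) + S(-4, 6))**2 = ((1/(-13 + 18) - 1*0) + (-2 - 4*6))**2 = ((1/5 + 0) + (-2 - 24))**2 = ((1/5 + 0) - 26)**2 = (1/5 - 26)**2 = (-129/5)**2 = 16641/25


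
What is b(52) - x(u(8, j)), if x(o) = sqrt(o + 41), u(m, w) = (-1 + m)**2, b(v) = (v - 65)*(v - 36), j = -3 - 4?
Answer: -208 - 3*sqrt(10) ≈ -217.49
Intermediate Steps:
j = -7
b(v) = (-65 + v)*(-36 + v)
x(o) = sqrt(41 + o)
b(52) - x(u(8, j)) = (2340 + 52**2 - 101*52) - sqrt(41 + (-1 + 8)**2) = (2340 + 2704 - 5252) - sqrt(41 + 7**2) = -208 - sqrt(41 + 49) = -208 - sqrt(90) = -208 - 3*sqrt(10)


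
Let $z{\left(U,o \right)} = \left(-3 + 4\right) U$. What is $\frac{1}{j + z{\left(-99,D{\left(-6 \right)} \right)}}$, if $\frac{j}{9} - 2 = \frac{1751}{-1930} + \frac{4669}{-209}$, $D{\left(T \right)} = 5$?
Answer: $- \frac{403370}{117067131} \approx -0.0034456$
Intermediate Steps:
$z{\left(U,o \right)} = U$ ($z{\left(U,o \right)} = 1 U = U$)
$j = - \frac{77133501}{403370}$ ($j = 18 + 9 \left(\frac{1751}{-1930} + \frac{4669}{-209}\right) = 18 + 9 \left(1751 \left(- \frac{1}{1930}\right) + 4669 \left(- \frac{1}{209}\right)\right) = 18 + 9 \left(- \frac{1751}{1930} - \frac{4669}{209}\right) = 18 + 9 \left(- \frac{9377129}{403370}\right) = 18 - \frac{84394161}{403370} = - \frac{77133501}{403370} \approx -191.22$)
$\frac{1}{j + z{\left(-99,D{\left(-6 \right)} \right)}} = \frac{1}{- \frac{77133501}{403370} - 99} = \frac{1}{- \frac{117067131}{403370}} = - \frac{403370}{117067131}$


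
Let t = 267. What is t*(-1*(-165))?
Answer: 44055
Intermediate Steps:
t*(-1*(-165)) = 267*(-1*(-165)) = 267*165 = 44055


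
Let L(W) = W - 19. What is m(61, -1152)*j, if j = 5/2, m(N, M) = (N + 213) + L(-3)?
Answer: 630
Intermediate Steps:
L(W) = -19 + W
m(N, M) = 191 + N (m(N, M) = (N + 213) + (-19 - 3) = (213 + N) - 22 = 191 + N)
j = 5/2 (j = 5*(½) = 5/2 ≈ 2.5000)
m(61, -1152)*j = (191 + 61)*(5/2) = 252*(5/2) = 630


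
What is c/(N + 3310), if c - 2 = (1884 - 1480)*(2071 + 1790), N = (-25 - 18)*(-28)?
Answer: 21079/61 ≈ 345.56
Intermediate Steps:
N = 1204 (N = -43*(-28) = 1204)
c = 1559846 (c = 2 + (1884 - 1480)*(2071 + 1790) = 2 + 404*3861 = 2 + 1559844 = 1559846)
c/(N + 3310) = 1559846/(1204 + 3310) = 1559846/4514 = 1559846*(1/4514) = 21079/61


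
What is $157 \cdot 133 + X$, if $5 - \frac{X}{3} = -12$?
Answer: $20932$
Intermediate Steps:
$X = 51$ ($X = 15 - -36 = 15 + 36 = 51$)
$157 \cdot 133 + X = 157 \cdot 133 + 51 = 20881 + 51 = 20932$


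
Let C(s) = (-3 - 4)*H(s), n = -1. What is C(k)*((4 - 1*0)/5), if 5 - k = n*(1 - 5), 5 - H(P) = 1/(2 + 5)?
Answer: -136/5 ≈ -27.200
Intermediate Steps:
H(P) = 34/7 (H(P) = 5 - 1/(2 + 5) = 5 - 1/7 = 5 - 1*⅐ = 5 - ⅐ = 34/7)
k = 1 (k = 5 - (-1)*(1 - 5) = 5 - (-1)*(-4) = 5 - 1*4 = 5 - 4 = 1)
C(s) = -34 (C(s) = (-3 - 4)*(34/7) = -7*34/7 = -34)
C(k)*((4 - 1*0)/5) = -34*(4 - 1*0)/5 = -34*(4 + 0)/5 = -136/5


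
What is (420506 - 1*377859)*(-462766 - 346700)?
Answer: -34521296502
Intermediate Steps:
(420506 - 1*377859)*(-462766 - 346700) = (420506 - 377859)*(-809466) = 42647*(-809466) = -34521296502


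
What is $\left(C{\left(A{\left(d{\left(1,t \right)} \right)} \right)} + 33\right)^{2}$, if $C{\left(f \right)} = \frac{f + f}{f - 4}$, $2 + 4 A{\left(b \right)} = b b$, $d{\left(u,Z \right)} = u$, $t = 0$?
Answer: $\frac{316969}{289} \approx 1096.8$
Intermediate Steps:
$A{\left(b \right)} = - \frac{1}{2} + \frac{b^{2}}{4}$ ($A{\left(b \right)} = - \frac{1}{2} + \frac{b b}{4} = - \frac{1}{2} + \frac{b^{2}}{4}$)
$C{\left(f \right)} = \frac{2 f}{-4 + f}$
$\left(C{\left(A{\left(d{\left(1,t \right)} \right)} \right)} + 33\right)^{2} = \left(\frac{2 \left(- \frac{1}{2} + \frac{1^{2}}{4}\right)}{-4 - \left(\frac{1}{2} - \frac{1^{2}}{4}\right)} + 33\right)^{2} = \left(\frac{2 \left(- \frac{1}{2} + \frac{1}{4} \cdot 1\right)}{-4 + \left(- \frac{1}{2} + \frac{1}{4} \cdot 1\right)} + 33\right)^{2} = \left(\frac{2 \left(- \frac{1}{2} + \frac{1}{4}\right)}{-4 + \left(- \frac{1}{2} + \frac{1}{4}\right)} + 33\right)^{2} = \left(2 \left(- \frac{1}{4}\right) \frac{1}{-4 - \frac{1}{4}} + 33\right)^{2} = \left(2 \left(- \frac{1}{4}\right) \frac{1}{- \frac{17}{4}} + 33\right)^{2} = \left(2 \left(- \frac{1}{4}\right) \left(- \frac{4}{17}\right) + 33\right)^{2} = \left(\frac{2}{17} + 33\right)^{2} = \left(\frac{563}{17}\right)^{2} = \frac{316969}{289}$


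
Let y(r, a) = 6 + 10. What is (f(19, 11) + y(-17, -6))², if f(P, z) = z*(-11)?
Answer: 11025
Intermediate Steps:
y(r, a) = 16
f(P, z) = -11*z
(f(19, 11) + y(-17, -6))² = (-11*11 + 16)² = (-121 + 16)² = (-105)² = 11025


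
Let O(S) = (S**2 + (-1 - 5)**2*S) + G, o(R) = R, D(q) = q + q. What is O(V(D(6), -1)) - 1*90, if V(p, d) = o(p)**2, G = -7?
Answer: 25823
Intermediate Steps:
D(q) = 2*q
V(p, d) = p**2
O(S) = -7 + S**2 + 36*S (O(S) = (S**2 + (-1 - 5)**2*S) - 7 = (S**2 + (-6)**2*S) - 7 = (S**2 + 36*S) - 7 = -7 + S**2 + 36*S)
O(V(D(6), -1)) - 1*90 = (-7 + ((2*6)**2)**2 + 36*(2*6)**2) - 1*90 = (-7 + (12**2)**2 + 36*12**2) - 90 = (-7 + 144**2 + 36*144) - 90 = (-7 + 20736 + 5184) - 90 = 25913 - 90 = 25823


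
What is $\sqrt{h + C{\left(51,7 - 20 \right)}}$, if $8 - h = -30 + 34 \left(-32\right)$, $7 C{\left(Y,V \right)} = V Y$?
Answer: $\frac{\sqrt{50533}}{7} \approx 32.114$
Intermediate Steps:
$C{\left(Y,V \right)} = \frac{V Y}{7}$
$h = 1126$ ($h = 8 - \left(-30 + 34 \left(-32\right)\right) = 8 - \left(-30 - 1088\right) = 8 - -1118 = 8 + 1118 = 1126$)
$\sqrt{h + C{\left(51,7 - 20 \right)}} = \sqrt{1126 + \frac{1}{7} \left(7 - 20\right) 51} = \sqrt{1126 + \frac{1}{7} \left(-13\right) 51} = \sqrt{1126 - \frac{663}{7}} = \sqrt{\frac{7219}{7}} = \frac{\sqrt{50533}}{7}$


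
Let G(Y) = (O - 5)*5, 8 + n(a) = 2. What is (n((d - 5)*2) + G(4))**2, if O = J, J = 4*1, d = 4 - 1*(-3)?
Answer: 121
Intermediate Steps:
d = 7 (d = 4 + 3 = 7)
J = 4
n(a) = -6 (n(a) = -8 + 2 = -6)
O = 4
G(Y) = -5 (G(Y) = (4 - 5)*5 = -1*5 = -5)
(n((d - 5)*2) + G(4))**2 = (-6 - 5)**2 = (-11)**2 = 121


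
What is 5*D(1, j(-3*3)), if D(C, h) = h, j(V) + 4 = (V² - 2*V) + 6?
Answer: 505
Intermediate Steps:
j(V) = 2 + V² - 2*V (j(V) = -4 + ((V² - 2*V) + 6) = -4 + (6 + V² - 2*V) = 2 + V² - 2*V)
5*D(1, j(-3*3)) = 5*(2 + (-3*3)² - (-6)*3) = 5*(2 + (-9)² - 2*(-9)) = 5*(2 + 81 + 18) = 5*101 = 505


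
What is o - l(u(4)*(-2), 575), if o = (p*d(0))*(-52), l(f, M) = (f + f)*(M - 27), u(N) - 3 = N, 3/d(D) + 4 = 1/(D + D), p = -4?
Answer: 15344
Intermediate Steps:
d(D) = 3/(-4 + 1/(2*D)) (d(D) = 3/(-4 + 1/(D + D)) = 3/(-4 + 1/(2*D)))
u(N) = 3 + N
l(f, M) = 2*f*(-27 + M) (l(f, M) = (2*f)*(-27 + M) = 2*f*(-27 + M))
o = 0 (o = -(-24)*0/(-1 + 8*0)*(-52) = -(-24)*0/(-1 + 0)*(-52) = -(-24)*0/(-1)*(-52) = -(-24)*0*(-1)*(-52) = -4*0*(-52) = 0*(-52) = 0)
o - l(u(4)*(-2), 575) = 0 - 2*(3 + 4)*(-2)*(-27 + 575) = 0 - 2*7*(-2)*548 = 0 - 2*(-14)*548 = 0 - 1*(-15344) = 0 + 15344 = 15344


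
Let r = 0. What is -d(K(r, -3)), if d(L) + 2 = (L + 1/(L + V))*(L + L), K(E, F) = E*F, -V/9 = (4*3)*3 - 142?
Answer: 2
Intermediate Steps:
V = 954 (V = -9*((4*3)*3 - 142) = -9*(12*3 - 142) = -9*(36 - 142) = -9*(-106) = 954)
d(L) = -2 + 2*L*(L + 1/(954 + L)) (d(L) = -2 + (L + 1/(L + 954))*(L + L) = -2 + (L + 1/(954 + L))*(2*L) = -2 + 2*L*(L + 1/(954 + L)))
-d(K(r, -3)) = -2*(-954 + (0*(-3))³ + 954*(0*(-3))²)/(954 + 0*(-3)) = -2*(-954 + 0³ + 954*0²)/(954 + 0) = -2*(-954 + 0 + 954*0)/954 = -2*(-954 + 0 + 0)/954 = -2*(-954)/954 = -1*(-2) = 2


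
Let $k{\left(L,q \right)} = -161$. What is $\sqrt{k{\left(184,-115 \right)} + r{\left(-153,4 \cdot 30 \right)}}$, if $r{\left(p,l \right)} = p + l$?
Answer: $i \sqrt{194} \approx 13.928 i$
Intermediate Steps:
$r{\left(p,l \right)} = l + p$
$\sqrt{k{\left(184,-115 \right)} + r{\left(-153,4 \cdot 30 \right)}} = \sqrt{-161 + \left(4 \cdot 30 - 153\right)} = \sqrt{-161 + \left(120 - 153\right)} = \sqrt{-161 - 33} = \sqrt{-194} = i \sqrt{194}$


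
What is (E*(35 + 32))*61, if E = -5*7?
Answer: -143045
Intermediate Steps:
E = -35
(E*(35 + 32))*61 = -35*(35 + 32)*61 = -35*67*61 = -2345*61 = -143045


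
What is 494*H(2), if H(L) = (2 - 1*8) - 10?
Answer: -7904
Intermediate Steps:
H(L) = -16 (H(L) = (2 - 8) - 10 = -6 - 10 = -16)
494*H(2) = 494*(-16) = -7904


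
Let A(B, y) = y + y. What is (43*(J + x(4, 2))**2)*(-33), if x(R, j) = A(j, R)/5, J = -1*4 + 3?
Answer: -12771/25 ≈ -510.84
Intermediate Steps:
J = -1 (J = -4 + 3 = -1)
A(B, y) = 2*y
x(R, j) = 2*R/5 (x(R, j) = (2*R)/5 = (2*R)*(1/5) = 2*R/5)
(43*(J + x(4, 2))**2)*(-33) = (43*(-1 + (2/5)*4)**2)*(-33) = (43*(-1 + 8/5)**2)*(-33) = (43*(3/5)**2)*(-33) = (43*(9/25))*(-33) = (387/25)*(-33) = -12771/25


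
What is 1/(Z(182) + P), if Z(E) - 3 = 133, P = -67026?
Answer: -1/66890 ≈ -1.4950e-5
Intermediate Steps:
Z(E) = 136 (Z(E) = 3 + 133 = 136)
1/(Z(182) + P) = 1/(136 - 67026) = 1/(-66890) = -1/66890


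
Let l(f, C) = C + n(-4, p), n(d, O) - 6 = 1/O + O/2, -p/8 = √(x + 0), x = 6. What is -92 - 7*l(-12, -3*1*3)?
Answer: -71 + 1351*√6/48 ≈ -2.0571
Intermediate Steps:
p = -8*√6 (p = -8*√(6 + 0) = -8*√6 ≈ -19.596)
n(d, O) = 6 + 1/O + O/2 (n(d, O) = 6 + (1/O + O/2) = 6 + 1/O + O/2)
l(f, C) = 6 + C - 193*√6/48 (l(f, C) = C + (6 + 1/(-8*√6) + (-8*√6)/2) = C + (6 - √6/48 - 4*√6) = C + (6 - 193*√6/48) = 6 + C - 193*√6/48)
-92 - 7*l(-12, -3*1*3) = -92 - 7*(6 - 3*1*3 - 193*√6/48) = -92 - 7*(6 - 3*3 - 193*√6/48) = -92 - 7*(6 - 9 - 193*√6/48) = -92 - 7*(-3 - 193*√6/48) = -92 + (21 + 1351*√6/48) = -71 + 1351*√6/48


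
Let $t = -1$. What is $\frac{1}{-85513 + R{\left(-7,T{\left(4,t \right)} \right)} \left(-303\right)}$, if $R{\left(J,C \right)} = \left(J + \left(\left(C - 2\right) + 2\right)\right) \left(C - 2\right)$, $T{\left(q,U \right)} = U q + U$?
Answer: $- \frac{1}{110965} \approx -9.0119 \cdot 10^{-6}$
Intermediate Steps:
$T{\left(q,U \right)} = U + U q$
$R{\left(J,C \right)} = \left(-2 + C\right) \left(C + J\right)$ ($R{\left(J,C \right)} = \left(J + \left(\left(-2 + C\right) + 2\right)\right) \left(-2 + C\right) = \left(J + C\right) \left(-2 + C\right) = \left(C + J\right) \left(-2 + C\right) = \left(-2 + C\right) \left(C + J\right)$)
$\frac{1}{-85513 + R{\left(-7,T{\left(4,t \right)} \right)} \left(-303\right)} = \frac{1}{-85513 + \left(\left(- (1 + 4)\right)^{2} - 2 \left(- (1 + 4)\right) - -14 + - (1 + 4) \left(-7\right)\right) \left(-303\right)} = \frac{1}{-85513 + \left(\left(\left(-1\right) 5\right)^{2} - 2 \left(\left(-1\right) 5\right) + 14 + \left(-1\right) 5 \left(-7\right)\right) \left(-303\right)} = \frac{1}{-85513 + \left(\left(-5\right)^{2} - -10 + 14 - -35\right) \left(-303\right)} = \frac{1}{-85513 + \left(25 + 10 + 14 + 35\right) \left(-303\right)} = \frac{1}{-85513 + 84 \left(-303\right)} = \frac{1}{-85513 - 25452} = \frac{1}{-110965} = - \frac{1}{110965}$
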